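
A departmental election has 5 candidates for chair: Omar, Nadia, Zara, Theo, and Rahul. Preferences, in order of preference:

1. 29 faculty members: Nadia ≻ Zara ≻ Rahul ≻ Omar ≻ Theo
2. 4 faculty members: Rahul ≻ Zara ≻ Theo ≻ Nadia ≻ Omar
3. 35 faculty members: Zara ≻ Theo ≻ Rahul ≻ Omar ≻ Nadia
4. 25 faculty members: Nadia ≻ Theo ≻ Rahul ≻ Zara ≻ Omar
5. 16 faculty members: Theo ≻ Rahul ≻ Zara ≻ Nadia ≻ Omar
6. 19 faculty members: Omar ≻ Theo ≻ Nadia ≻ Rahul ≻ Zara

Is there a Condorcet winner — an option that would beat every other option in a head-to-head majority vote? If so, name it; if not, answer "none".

Checking pairwise contests:
Nadia beats Omar 74–54.
Theo beats Nadia 74–54.
Nadia beats Zara 73–55.
Zara beats Theo 68–60.
Nadia beats Rahul 73–55.
Every option loses at least one head-to-head, so there is no Condorcet winner.

none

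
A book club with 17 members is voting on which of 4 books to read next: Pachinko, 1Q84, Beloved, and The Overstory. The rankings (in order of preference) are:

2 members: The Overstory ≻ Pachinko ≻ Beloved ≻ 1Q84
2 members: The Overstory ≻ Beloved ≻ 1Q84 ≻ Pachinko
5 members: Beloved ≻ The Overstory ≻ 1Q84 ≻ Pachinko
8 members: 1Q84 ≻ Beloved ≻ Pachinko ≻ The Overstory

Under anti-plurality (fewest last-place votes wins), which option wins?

Beloved

Last-place votes: Pachinko 7, 1Q84 2, Beloved 0, The Overstory 8.
Beloved is ranked last by the fewest voters, so Beloved wins.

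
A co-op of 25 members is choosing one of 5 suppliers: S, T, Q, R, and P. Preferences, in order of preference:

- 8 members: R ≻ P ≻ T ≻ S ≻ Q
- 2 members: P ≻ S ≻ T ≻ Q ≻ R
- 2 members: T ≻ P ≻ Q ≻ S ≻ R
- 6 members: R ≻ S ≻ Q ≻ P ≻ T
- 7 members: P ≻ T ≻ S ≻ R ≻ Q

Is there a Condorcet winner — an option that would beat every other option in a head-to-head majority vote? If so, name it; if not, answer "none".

R

R vs S: 14–11 for R.
R vs T: 14–11 for R.
R vs Q: 21–4 for R.
R vs P: 14–11 for R.
R beats every other option head-to-head.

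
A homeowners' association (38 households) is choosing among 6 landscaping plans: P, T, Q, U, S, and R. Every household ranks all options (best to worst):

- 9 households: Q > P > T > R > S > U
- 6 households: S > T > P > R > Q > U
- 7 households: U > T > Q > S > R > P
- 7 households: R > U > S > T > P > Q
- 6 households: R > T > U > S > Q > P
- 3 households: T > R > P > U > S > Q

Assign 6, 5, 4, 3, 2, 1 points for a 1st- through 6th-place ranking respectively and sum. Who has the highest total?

T

P: 9·5 + 6·4 + 7·1 + 7·2 + 6·1 + 3·4 = 108
T: 9·4 + 6·5 + 7·5 + 7·3 + 6·5 + 3·6 = 170
Q: 9·6 + 6·2 + 7·4 + 7·1 + 6·2 + 3·1 = 116
U: 9·1 + 6·1 + 7·6 + 7·5 + 6·4 + 3·3 = 125
S: 9·2 + 6·6 + 7·3 + 7·4 + 6·3 + 3·2 = 127
R: 9·3 + 6·3 + 7·2 + 7·6 + 6·6 + 3·5 = 152
T has the highest Borda score (170).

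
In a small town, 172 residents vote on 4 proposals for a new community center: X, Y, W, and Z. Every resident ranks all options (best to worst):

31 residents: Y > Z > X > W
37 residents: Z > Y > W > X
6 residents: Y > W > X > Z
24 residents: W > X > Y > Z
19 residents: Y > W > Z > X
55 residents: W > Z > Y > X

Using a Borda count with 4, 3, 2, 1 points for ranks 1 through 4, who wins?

W

X: 31·2 + 37·1 + 6·2 + 24·3 + 19·1 + 55·1 = 257
Y: 31·4 + 37·3 + 6·4 + 24·2 + 19·4 + 55·2 = 493
W: 31·1 + 37·2 + 6·3 + 24·4 + 19·3 + 55·4 = 496
Z: 31·3 + 37·4 + 6·1 + 24·1 + 19·2 + 55·3 = 474
W has the highest Borda score (496).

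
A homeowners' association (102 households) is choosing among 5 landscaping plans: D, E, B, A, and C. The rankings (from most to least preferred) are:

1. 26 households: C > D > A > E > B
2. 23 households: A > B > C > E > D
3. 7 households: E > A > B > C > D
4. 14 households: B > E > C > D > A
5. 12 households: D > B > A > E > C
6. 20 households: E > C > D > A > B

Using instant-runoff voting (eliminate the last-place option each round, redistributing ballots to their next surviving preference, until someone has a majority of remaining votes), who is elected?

E

Round 1: D 12, E 27, B 14, A 23, C 26. Eliminate D.
Round 2: E 27, B 26, A 23, C 26. Eliminate A.
Round 3: E 27, B 49, C 26. Eliminate C.
Round 4: E 53, B 49. E has a majority.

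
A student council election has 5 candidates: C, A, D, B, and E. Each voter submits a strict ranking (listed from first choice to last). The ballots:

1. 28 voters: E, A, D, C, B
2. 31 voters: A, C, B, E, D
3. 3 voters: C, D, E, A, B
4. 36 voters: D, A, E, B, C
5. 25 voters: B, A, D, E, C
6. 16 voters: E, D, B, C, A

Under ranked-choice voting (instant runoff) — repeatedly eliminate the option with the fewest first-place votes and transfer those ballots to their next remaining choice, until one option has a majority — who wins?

Round 1: C 3, A 31, D 36, B 25, E 44. Eliminate C.
Round 2: A 31, D 39, B 25, E 44. Eliminate B.
Round 3: A 56, D 39, E 44. Eliminate D.
Round 4: A 92, E 47. A has a majority.

A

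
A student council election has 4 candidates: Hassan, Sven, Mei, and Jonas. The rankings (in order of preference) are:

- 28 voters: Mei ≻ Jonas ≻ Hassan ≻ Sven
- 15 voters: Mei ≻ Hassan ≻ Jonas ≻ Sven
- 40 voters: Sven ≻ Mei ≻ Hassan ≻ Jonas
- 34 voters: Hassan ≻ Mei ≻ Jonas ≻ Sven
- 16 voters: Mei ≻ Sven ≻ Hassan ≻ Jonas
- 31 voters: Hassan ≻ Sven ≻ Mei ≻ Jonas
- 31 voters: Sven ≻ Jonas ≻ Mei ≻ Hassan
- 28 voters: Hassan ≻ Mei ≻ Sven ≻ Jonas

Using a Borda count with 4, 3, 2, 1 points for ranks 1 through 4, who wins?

Mei

Hassan: 28·2 + 15·3 + 40·2 + 34·4 + 16·2 + 31·4 + 31·1 + 28·4 = 616
Sven: 28·1 + 15·1 + 40·4 + 34·1 + 16·3 + 31·3 + 31·4 + 28·2 = 558
Mei: 28·4 + 15·4 + 40·3 + 34·3 + 16·4 + 31·2 + 31·2 + 28·3 = 666
Jonas: 28·3 + 15·2 + 40·1 + 34·2 + 16·1 + 31·1 + 31·3 + 28·1 = 390
Mei has the highest Borda score (666).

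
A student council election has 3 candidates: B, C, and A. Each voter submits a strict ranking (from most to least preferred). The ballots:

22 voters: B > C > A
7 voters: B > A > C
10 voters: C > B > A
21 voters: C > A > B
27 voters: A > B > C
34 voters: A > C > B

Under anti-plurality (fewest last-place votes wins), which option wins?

Last-place votes: B 55, C 34, A 32.
A is ranked last by the fewest voters, so A wins.

A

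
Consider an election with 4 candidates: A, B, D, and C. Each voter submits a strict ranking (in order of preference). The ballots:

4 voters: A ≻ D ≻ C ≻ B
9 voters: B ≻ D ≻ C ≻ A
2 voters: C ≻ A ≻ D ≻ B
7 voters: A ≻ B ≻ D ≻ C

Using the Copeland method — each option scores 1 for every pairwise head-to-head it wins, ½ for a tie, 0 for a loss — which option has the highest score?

A

A: beats B and D; ties C → score 2.5.
B: beats D and C; loses to A → score 2.
D: beats C; loses to A and B → score 1.
C: ties A; loses to B and D → score 0.5.
A has the best pairwise record.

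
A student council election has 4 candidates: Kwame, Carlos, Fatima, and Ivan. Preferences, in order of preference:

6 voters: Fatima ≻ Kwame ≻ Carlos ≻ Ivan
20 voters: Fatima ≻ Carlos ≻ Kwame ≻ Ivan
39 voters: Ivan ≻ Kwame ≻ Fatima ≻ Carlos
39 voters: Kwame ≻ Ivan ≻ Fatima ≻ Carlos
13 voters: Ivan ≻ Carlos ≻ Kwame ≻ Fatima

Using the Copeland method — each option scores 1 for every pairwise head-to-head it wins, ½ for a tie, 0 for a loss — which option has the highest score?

Kwame: beats Carlos, Fatima, and Ivan → score 3.
Carlos: loses to Kwame, Fatima, and Ivan → score 0.
Fatima: beats Carlos; loses to Kwame and Ivan → score 1.
Ivan: beats Carlos and Fatima; loses to Kwame → score 2.
Kwame has the best pairwise record.

Kwame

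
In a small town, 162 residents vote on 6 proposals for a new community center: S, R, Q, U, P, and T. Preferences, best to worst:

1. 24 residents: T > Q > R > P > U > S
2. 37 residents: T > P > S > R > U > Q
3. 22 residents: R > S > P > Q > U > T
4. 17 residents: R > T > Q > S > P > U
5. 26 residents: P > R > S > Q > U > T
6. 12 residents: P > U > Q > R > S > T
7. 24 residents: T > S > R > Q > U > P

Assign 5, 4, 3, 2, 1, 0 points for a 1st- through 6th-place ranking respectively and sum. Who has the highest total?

R

S: 24·0 + 37·3 + 22·4 + 17·2 + 26·3 + 12·1 + 24·4 = 419
R: 24·3 + 37·2 + 22·5 + 17·5 + 26·4 + 12·2 + 24·3 = 541
Q: 24·4 + 37·0 + 22·2 + 17·3 + 26·2 + 12·3 + 24·2 = 327
U: 24·1 + 37·1 + 22·1 + 17·0 + 26·1 + 12·4 + 24·1 = 181
P: 24·2 + 37·4 + 22·3 + 17·1 + 26·5 + 12·5 + 24·0 = 469
T: 24·5 + 37·5 + 22·0 + 17·4 + 26·0 + 12·0 + 24·5 = 493
R has the highest Borda score (541).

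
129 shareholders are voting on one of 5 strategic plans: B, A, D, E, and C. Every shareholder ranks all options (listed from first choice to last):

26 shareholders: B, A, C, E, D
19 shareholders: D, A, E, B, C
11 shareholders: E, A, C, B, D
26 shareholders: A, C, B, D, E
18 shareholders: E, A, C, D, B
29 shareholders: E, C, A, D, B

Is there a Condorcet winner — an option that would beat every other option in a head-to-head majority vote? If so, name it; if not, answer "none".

A vs B: 103–26 for A.
A vs D: 110–19 for A.
A vs E: 71–58 for A.
A vs C: 100–29 for A.
A beats every other option head-to-head.

A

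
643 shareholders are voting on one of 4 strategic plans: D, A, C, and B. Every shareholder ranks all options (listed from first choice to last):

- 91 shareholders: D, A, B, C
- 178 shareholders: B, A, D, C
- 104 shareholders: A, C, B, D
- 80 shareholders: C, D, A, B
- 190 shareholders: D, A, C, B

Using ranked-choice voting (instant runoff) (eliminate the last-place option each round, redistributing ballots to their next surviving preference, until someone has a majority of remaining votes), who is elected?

D

Round 1: D 281, A 104, C 80, B 178. Eliminate C.
Round 2: D 361, A 104, B 178. D has a majority.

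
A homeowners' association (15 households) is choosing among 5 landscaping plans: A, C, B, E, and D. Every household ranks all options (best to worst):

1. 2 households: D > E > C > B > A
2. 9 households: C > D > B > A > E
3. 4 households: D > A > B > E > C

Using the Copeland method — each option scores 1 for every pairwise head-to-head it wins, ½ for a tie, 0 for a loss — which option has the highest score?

C

A: beats E; loses to C, B, and D → score 1.
C: beats A, B, E, and D → score 4.
B: beats A and E; loses to C and D → score 2.
E: loses to A, C, B, and D → score 0.
D: beats A, B, and E; loses to C → score 3.
C has the best pairwise record.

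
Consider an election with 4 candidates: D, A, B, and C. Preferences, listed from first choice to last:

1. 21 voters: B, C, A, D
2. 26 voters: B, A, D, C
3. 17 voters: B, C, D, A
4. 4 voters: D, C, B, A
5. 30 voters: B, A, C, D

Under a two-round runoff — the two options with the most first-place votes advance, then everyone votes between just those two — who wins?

Round 1 first-place votes: D 4, A 0, B 94, C 0.
B and D advance.
Runoff: B is preferred to D by 94 voters; D by 4.
B wins the runoff.

B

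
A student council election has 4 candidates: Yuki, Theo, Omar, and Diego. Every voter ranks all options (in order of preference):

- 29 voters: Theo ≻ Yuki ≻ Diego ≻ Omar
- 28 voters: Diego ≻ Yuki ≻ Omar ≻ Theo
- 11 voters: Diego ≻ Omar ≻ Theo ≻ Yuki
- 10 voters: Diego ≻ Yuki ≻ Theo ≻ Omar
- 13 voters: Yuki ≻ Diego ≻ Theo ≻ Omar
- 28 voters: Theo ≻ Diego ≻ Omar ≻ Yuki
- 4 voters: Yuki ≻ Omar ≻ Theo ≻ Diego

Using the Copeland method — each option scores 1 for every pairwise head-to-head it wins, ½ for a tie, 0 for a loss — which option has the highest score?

Diego

Yuki: beats Omar; loses to Theo and Diego → score 1.
Theo: beats Yuki and Omar; loses to Diego → score 2.
Omar: loses to Yuki, Theo, and Diego → score 0.
Diego: beats Yuki, Theo, and Omar → score 3.
Diego has the best pairwise record.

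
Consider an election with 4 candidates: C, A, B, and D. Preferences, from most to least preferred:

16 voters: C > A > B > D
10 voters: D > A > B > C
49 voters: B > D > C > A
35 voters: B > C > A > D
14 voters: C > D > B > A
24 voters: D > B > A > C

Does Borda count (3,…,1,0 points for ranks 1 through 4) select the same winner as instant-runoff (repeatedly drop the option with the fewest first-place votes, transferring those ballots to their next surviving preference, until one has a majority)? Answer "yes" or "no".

Borda — scores: C 209, A 111, B 340, D 228. Winner: B.
Instant-runoff — R1 C 30, A 0, B 84, D 34 (B winner). Winner: B.
The two methods agree.

yes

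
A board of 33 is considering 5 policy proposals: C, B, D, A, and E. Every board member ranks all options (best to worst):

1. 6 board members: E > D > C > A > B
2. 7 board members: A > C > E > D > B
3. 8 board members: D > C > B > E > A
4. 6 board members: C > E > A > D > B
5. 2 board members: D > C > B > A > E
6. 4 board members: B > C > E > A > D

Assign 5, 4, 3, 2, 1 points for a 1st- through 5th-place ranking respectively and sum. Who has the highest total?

C: 6·3 + 7·4 + 8·4 + 6·5 + 2·4 + 4·4 = 132
B: 6·1 + 7·1 + 8·3 + 6·1 + 2·3 + 4·5 = 69
D: 6·4 + 7·2 + 8·5 + 6·2 + 2·5 + 4·1 = 104
A: 6·2 + 7·5 + 8·1 + 6·3 + 2·2 + 4·2 = 85
E: 6·5 + 7·3 + 8·2 + 6·4 + 2·1 + 4·3 = 105
C has the highest Borda score (132).

C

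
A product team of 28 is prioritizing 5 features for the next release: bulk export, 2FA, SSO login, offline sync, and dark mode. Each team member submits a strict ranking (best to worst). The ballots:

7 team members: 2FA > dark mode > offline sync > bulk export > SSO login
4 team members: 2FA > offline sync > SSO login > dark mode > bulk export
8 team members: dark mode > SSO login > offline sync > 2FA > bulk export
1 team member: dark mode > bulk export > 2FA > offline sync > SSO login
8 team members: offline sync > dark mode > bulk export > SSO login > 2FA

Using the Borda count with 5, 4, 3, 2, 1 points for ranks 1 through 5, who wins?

bulk export: 7·2 + 4·1 + 8·1 + 1·4 + 8·3 = 54
2FA: 7·5 + 4·5 + 8·2 + 1·3 + 8·1 = 82
SSO login: 7·1 + 4·3 + 8·4 + 1·1 + 8·2 = 68
offline sync: 7·3 + 4·4 + 8·3 + 1·2 + 8·5 = 103
dark mode: 7·4 + 4·2 + 8·5 + 1·5 + 8·4 = 113
dark mode has the highest Borda score (113).

dark mode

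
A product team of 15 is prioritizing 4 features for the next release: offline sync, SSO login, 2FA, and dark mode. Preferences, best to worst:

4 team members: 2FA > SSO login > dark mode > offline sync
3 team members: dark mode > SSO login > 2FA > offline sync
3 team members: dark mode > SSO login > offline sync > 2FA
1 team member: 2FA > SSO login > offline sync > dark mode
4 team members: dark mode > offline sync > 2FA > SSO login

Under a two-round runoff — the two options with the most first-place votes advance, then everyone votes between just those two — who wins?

dark mode

Round 1 first-place votes: offline sync 0, SSO login 0, 2FA 5, dark mode 10.
dark mode and 2FA advance.
Runoff: dark mode is preferred to 2FA by 10 voters; 2FA by 5.
dark mode wins the runoff.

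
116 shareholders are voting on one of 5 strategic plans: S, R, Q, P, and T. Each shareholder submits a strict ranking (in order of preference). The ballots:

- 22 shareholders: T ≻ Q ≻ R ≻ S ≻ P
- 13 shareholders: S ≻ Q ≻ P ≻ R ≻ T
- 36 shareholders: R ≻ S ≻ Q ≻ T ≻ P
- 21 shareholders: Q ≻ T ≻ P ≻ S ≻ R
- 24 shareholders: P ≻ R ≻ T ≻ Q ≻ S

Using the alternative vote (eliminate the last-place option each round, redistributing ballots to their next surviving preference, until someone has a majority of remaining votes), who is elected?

Round 1: S 13, R 36, Q 21, P 24, T 22. Eliminate S.
Round 2: R 36, Q 34, P 24, T 22. Eliminate T.
Round 3: R 36, Q 56, P 24. Eliminate P.
Round 4: R 60, Q 56. R has a majority.

R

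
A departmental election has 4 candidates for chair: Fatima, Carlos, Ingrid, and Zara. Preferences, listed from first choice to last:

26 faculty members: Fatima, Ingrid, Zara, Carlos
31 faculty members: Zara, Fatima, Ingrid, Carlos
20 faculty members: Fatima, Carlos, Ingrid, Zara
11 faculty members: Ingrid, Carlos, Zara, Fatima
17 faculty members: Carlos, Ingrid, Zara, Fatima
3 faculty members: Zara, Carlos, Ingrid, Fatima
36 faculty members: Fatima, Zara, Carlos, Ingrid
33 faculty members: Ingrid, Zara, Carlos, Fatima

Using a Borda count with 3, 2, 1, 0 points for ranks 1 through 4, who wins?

Fatima

Fatima: 26·3 + 31·2 + 20·3 + 11·0 + 17·0 + 3·0 + 36·3 + 33·0 = 308
Carlos: 26·0 + 31·0 + 20·2 + 11·2 + 17·3 + 3·2 + 36·1 + 33·1 = 188
Ingrid: 26·2 + 31·1 + 20·1 + 11·3 + 17·2 + 3·1 + 36·0 + 33·3 = 272
Zara: 26·1 + 31·3 + 20·0 + 11·1 + 17·1 + 3·3 + 36·2 + 33·2 = 294
Fatima has the highest Borda score (308).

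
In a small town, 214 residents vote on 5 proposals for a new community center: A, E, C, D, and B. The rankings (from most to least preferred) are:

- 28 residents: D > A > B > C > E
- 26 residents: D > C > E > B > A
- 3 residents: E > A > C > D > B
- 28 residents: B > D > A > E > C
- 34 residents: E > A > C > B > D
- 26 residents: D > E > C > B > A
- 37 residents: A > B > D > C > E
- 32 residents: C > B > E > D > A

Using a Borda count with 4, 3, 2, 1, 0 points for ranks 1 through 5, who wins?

A: 28·3 + 26·0 + 3·3 + 28·2 + 34·3 + 26·0 + 37·4 + 32·0 = 399
E: 28·0 + 26·2 + 3·4 + 28·1 + 34·4 + 26·3 + 37·0 + 32·2 = 370
C: 28·1 + 26·3 + 3·2 + 28·0 + 34·2 + 26·2 + 37·1 + 32·4 = 397
D: 28·4 + 26·4 + 3·1 + 28·3 + 34·0 + 26·4 + 37·2 + 32·1 = 513
B: 28·2 + 26·1 + 3·0 + 28·4 + 34·1 + 26·1 + 37·3 + 32·3 = 461
D has the highest Borda score (513).

D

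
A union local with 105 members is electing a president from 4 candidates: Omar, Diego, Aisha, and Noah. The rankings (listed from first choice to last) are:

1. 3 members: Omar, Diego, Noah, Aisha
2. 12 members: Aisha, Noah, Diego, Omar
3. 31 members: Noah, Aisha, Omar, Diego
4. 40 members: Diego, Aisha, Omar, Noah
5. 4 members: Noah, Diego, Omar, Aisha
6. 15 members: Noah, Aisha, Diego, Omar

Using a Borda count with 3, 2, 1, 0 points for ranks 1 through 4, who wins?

Omar: 3·3 + 12·0 + 31·1 + 40·1 + 4·1 + 15·0 = 84
Diego: 3·2 + 12·1 + 31·0 + 40·3 + 4·2 + 15·1 = 161
Aisha: 3·0 + 12·3 + 31·2 + 40·2 + 4·0 + 15·2 = 208
Noah: 3·1 + 12·2 + 31·3 + 40·0 + 4·3 + 15·3 = 177
Aisha has the highest Borda score (208).

Aisha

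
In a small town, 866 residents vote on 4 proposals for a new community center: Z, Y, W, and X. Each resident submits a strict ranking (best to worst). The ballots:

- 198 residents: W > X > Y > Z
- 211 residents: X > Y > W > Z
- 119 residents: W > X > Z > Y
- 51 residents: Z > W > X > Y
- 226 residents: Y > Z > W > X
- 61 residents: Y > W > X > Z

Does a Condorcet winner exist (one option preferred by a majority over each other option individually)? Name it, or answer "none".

Checking pairwise contests:
Y beats Z 696–170.
X beats Y 579–287.
Y beats W 498–368.
W beats X 655–211.
Every option loses at least one head-to-head, so there is no Condorcet winner.

none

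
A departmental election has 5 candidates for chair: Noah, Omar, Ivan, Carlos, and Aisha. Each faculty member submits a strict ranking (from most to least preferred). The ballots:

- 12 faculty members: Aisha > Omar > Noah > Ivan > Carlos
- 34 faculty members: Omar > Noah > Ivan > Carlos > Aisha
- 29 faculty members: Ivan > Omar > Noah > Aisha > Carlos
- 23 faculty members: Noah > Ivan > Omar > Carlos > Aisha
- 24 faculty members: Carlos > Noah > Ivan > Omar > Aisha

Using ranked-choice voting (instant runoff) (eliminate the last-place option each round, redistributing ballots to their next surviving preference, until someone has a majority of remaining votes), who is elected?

Ivan

Round 1: Noah 23, Omar 34, Ivan 29, Carlos 24, Aisha 12. Eliminate Aisha.
Round 2: Noah 23, Omar 46, Ivan 29, Carlos 24. Eliminate Noah.
Round 3: Omar 46, Ivan 52, Carlos 24. Eliminate Carlos.
Round 4: Omar 46, Ivan 76. Ivan has a majority.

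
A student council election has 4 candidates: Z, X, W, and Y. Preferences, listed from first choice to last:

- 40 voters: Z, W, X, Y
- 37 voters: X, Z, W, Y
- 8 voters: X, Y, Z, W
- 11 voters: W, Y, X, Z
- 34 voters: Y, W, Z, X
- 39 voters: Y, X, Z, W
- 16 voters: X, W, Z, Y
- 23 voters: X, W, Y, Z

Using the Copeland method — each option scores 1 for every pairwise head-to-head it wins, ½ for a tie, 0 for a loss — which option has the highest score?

X

Z: beats W; loses to X and Y → score 1.
X: beats Z, W, and Y → score 3.
W: beats Y; loses to Z and X → score 1.
Y: beats Z; loses to X and W → score 1.
X has the best pairwise record.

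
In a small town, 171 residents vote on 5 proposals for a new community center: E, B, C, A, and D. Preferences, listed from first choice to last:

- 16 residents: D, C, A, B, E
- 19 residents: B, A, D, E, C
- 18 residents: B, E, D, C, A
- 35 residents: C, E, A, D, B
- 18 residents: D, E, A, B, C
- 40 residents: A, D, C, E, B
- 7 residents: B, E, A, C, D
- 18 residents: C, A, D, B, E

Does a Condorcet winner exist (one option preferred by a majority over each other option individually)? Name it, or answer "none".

none

Checking pairwise contests:
C beats E 109–62.
E beats B 93–78.
D beats C 111–60.
C beats A 87–84.
A beats D 119–52.
Every option loses at least one head-to-head, so there is no Condorcet winner.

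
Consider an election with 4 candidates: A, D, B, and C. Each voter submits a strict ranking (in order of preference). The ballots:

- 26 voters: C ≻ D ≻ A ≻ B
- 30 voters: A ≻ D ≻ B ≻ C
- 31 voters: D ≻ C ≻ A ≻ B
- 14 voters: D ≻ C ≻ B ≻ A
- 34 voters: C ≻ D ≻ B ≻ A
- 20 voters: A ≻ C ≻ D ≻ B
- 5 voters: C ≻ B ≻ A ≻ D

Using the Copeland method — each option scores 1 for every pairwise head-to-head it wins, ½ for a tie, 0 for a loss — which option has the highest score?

A: beats B; loses to D and C → score 1.
D: beats A and B; loses to C → score 2.
B: loses to A, D, and C → score 0.
C: beats A, D, and B → score 3.
C has the best pairwise record.

C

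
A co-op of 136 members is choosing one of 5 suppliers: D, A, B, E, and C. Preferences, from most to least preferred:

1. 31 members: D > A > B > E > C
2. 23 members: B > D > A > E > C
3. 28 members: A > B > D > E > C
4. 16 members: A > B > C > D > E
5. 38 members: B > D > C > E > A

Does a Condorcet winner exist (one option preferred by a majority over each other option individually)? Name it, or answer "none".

none

Checking pairwise contests:
B beats D 105–31.
D beats A 92–44.
A beats B 75–61.
D beats E 136–0.
D beats C 120–16.
Every option loses at least one head-to-head, so there is no Condorcet winner.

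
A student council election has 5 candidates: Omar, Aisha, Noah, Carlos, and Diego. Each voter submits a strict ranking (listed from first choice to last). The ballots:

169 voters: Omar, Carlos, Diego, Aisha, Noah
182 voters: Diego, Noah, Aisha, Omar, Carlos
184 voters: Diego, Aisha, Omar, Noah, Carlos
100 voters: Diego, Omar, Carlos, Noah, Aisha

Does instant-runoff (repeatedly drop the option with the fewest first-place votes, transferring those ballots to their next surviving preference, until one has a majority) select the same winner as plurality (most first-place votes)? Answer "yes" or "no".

yes

Instant-runoff — R1 Omar 169, Aisha 0, Noah 0, Carlos 0, Diego 466 (Diego winner). Winner: Diego.
Plurality — first-place votes: Omar 169, Aisha 0, Noah 0, Carlos 0, Diego 466. Winner: Diego.
The two methods agree.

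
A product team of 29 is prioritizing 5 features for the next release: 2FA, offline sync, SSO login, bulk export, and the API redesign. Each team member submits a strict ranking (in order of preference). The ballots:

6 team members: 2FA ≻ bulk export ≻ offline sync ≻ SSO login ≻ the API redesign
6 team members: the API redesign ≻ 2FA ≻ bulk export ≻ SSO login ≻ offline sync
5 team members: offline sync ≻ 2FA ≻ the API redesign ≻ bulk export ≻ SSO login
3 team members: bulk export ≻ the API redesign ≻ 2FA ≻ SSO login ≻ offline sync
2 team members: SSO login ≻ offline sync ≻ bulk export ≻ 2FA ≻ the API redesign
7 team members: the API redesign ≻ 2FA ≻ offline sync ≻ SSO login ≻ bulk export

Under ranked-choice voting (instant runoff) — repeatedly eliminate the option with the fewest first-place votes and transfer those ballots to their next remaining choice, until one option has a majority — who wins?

the API redesign

Round 1: 2FA 6, offline sync 5, SSO login 2, bulk export 3, the API redesign 13. Eliminate SSO login.
Round 2: 2FA 6, offline sync 7, bulk export 3, the API redesign 13. Eliminate bulk export.
Round 3: 2FA 6, offline sync 7, the API redesign 16. The API redesign has a majority.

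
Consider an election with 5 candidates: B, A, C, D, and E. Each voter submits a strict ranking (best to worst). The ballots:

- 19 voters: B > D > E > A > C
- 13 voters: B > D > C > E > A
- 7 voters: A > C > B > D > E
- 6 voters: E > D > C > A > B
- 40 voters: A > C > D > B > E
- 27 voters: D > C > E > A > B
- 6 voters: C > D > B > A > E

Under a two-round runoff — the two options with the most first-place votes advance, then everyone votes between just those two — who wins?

A

Round 1 first-place votes: B 32, A 47, C 6, D 27, E 6.
A and B advance.
Runoff: A is preferred to B by 80 voters; B by 38.
A wins the runoff.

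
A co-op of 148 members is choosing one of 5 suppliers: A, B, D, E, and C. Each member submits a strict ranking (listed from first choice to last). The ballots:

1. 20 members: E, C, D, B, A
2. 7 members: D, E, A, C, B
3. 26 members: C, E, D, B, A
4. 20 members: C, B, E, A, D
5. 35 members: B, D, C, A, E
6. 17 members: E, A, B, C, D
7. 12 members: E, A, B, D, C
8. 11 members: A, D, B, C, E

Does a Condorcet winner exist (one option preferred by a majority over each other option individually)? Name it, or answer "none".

Checking pairwise contests:
B beats A 101–47.
E beats B 82–66.
B beats D 84–64.
C beats E 92–56.
B beats C 75–73.
Every option loses at least one head-to-head, so there is no Condorcet winner.

none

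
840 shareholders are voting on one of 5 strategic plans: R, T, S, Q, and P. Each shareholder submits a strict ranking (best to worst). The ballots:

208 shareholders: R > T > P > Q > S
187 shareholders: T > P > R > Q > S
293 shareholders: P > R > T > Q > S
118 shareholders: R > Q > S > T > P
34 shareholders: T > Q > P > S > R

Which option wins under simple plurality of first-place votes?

First-place votes: R 326, T 221, S 0, Q 0, P 293.
R has the most first-place votes.

R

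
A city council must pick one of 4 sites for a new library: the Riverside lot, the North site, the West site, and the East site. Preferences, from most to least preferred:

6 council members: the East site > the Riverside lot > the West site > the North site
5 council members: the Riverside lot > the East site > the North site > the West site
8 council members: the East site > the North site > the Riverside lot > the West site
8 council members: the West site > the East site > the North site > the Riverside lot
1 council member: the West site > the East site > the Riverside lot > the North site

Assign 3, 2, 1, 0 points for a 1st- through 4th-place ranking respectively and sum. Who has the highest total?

the East site

the Riverside lot: 6·2 + 5·3 + 8·1 + 8·0 + 1·1 = 36
the North site: 6·0 + 5·1 + 8·2 + 8·1 + 1·0 = 29
the West site: 6·1 + 5·0 + 8·0 + 8·3 + 1·3 = 33
the East site: 6·3 + 5·2 + 8·3 + 8·2 + 1·2 = 70
the East site has the highest Borda score (70).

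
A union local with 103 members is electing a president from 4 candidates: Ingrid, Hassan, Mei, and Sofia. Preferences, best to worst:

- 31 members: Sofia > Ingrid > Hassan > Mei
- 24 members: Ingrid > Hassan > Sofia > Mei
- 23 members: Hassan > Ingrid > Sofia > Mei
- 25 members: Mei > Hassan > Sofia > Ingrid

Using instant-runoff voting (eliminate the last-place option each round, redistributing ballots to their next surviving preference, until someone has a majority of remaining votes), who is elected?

Sofia

Round 1: Ingrid 24, Hassan 23, Mei 25, Sofia 31. Eliminate Hassan.
Round 2: Ingrid 47, Mei 25, Sofia 31. Eliminate Mei.
Round 3: Ingrid 47, Sofia 56. Sofia has a majority.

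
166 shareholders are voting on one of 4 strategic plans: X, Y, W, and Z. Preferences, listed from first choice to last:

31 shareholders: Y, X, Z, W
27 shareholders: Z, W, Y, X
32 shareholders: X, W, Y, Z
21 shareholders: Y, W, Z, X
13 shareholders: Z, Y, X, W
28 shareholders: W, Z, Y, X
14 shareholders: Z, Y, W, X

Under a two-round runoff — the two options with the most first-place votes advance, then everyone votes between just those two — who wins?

Round 1 first-place votes: X 32, Y 52, W 28, Z 54.
Z and Y advance.
Runoff: Z is preferred to Y by 82 voters; Y by 84.
Y wins the runoff.

Y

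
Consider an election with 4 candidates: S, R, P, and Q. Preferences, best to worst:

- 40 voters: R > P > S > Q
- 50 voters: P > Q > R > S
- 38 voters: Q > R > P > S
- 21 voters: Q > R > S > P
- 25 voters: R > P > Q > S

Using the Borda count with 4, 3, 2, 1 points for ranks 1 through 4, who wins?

S: 40·2 + 50·1 + 38·1 + 21·2 + 25·1 = 235
R: 40·4 + 50·2 + 38·3 + 21·3 + 25·4 = 537
P: 40·3 + 50·4 + 38·2 + 21·1 + 25·3 = 492
Q: 40·1 + 50·3 + 38·4 + 21·4 + 25·2 = 476
R has the highest Borda score (537).

R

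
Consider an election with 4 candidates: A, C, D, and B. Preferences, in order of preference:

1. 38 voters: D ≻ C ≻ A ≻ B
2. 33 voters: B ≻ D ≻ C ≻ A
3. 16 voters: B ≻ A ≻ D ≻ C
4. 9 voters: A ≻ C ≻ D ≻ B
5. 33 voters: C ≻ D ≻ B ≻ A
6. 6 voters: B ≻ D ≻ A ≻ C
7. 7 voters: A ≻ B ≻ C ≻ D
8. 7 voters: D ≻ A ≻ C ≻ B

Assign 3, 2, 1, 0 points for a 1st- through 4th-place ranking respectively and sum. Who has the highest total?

A: 38·1 + 33·0 + 16·2 + 9·3 + 33·0 + 6·1 + 7·3 + 7·2 = 138
C: 38·2 + 33·1 + 16·0 + 9·2 + 33·3 + 6·0 + 7·1 + 7·1 = 240
D: 38·3 + 33·2 + 16·1 + 9·1 + 33·2 + 6·2 + 7·0 + 7·3 = 304
B: 38·0 + 33·3 + 16·3 + 9·0 + 33·1 + 6·3 + 7·2 + 7·0 = 212
D has the highest Borda score (304).

D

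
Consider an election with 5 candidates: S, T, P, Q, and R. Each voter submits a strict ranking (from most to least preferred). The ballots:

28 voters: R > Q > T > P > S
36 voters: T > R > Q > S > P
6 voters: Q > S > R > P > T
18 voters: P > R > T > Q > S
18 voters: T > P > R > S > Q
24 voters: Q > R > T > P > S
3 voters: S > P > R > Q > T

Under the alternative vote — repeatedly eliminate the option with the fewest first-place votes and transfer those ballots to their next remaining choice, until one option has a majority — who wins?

Round 1: S 3, T 54, P 18, Q 30, R 28. Eliminate S.
Round 2: T 54, P 21, Q 30, R 28. Eliminate P.
Round 3: T 54, Q 30, R 49. Eliminate Q.
Round 4: T 54, R 79. R has a majority.

R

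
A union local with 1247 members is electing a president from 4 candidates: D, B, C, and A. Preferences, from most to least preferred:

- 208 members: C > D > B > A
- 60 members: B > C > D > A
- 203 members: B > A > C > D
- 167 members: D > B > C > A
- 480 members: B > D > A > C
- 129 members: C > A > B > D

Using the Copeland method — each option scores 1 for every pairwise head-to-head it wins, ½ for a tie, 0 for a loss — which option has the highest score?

D: beats C and A; loses to B → score 2.
B: beats D, C, and A → score 3.
C: loses to D, B, and A → score 0.
A: beats C; loses to D and B → score 1.
B has the best pairwise record.

B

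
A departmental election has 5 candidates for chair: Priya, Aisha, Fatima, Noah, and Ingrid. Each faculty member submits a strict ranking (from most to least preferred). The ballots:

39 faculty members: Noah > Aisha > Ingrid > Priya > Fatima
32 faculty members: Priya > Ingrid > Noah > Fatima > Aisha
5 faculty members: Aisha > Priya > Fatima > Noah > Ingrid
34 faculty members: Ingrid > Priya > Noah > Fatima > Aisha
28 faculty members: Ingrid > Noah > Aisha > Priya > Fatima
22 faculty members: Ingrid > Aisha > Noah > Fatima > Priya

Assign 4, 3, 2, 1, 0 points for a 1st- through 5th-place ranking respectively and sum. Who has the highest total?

Priya: 39·1 + 32·4 + 5·3 + 34·3 + 28·1 + 22·0 = 312
Aisha: 39·3 + 32·0 + 5·4 + 34·0 + 28·2 + 22·3 = 259
Fatima: 39·0 + 32·1 + 5·2 + 34·1 + 28·0 + 22·1 = 98
Noah: 39·4 + 32·2 + 5·1 + 34·2 + 28·3 + 22·2 = 421
Ingrid: 39·2 + 32·3 + 5·0 + 34·4 + 28·4 + 22·4 = 510
Ingrid has the highest Borda score (510).

Ingrid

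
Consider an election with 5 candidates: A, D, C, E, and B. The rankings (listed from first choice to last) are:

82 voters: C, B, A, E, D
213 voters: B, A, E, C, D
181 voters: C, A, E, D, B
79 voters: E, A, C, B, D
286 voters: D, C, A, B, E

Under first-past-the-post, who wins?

First-place votes: A 0, D 286, C 263, E 79, B 213.
D has the most first-place votes.

D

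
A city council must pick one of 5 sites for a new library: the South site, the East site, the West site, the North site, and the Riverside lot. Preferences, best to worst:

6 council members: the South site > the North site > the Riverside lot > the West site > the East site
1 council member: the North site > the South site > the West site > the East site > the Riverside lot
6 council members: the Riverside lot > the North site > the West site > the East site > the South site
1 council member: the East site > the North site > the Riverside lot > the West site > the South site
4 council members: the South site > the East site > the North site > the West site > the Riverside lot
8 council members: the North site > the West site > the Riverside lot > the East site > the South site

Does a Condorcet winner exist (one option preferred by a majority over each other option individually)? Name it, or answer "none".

the North site vs the South site: 16–10 for the North site.
the North site vs the East site: 21–5 for the North site.
the North site vs the West site: 26–0 for the North site.
the North site vs the Riverside lot: 20–6 for the North site.
the North site beats every other option head-to-head.

the North site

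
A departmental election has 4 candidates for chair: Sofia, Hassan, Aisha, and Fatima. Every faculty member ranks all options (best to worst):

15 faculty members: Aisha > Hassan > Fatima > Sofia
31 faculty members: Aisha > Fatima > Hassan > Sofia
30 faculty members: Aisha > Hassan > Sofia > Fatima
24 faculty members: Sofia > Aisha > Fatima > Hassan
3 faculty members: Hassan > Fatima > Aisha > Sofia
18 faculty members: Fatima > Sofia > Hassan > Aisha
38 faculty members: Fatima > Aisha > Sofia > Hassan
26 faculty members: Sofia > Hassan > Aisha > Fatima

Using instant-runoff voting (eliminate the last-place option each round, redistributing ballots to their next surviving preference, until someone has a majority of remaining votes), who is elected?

Round 1: Sofia 50, Hassan 3, Aisha 76, Fatima 56. Eliminate Hassan.
Round 2: Sofia 50, Aisha 76, Fatima 59. Eliminate Sofia.
Round 3: Aisha 126, Fatima 59. Aisha has a majority.

Aisha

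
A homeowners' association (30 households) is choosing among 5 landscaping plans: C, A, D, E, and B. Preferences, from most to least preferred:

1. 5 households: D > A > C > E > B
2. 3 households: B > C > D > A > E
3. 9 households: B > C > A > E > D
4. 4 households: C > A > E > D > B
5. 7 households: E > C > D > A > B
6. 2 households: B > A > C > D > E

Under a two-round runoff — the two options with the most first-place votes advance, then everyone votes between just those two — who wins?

Round 1 first-place votes: C 4, A 0, D 5, E 7, B 14.
B and E advance.
Runoff: B is preferred to E by 14 voters; E by 16.
E wins the runoff.

E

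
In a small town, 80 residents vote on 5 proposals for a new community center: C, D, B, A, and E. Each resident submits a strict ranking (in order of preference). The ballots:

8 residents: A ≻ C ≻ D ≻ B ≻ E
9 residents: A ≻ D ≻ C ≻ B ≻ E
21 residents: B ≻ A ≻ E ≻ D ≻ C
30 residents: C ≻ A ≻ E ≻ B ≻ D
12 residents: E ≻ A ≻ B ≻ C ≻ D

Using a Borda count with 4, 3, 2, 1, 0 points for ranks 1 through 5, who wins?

C: 8·3 + 9·2 + 21·0 + 30·4 + 12·1 = 174
D: 8·2 + 9·3 + 21·1 + 30·0 + 12·0 = 64
B: 8·1 + 9·1 + 21·4 + 30·1 + 12·2 = 155
A: 8·4 + 9·4 + 21·3 + 30·3 + 12·3 = 257
E: 8·0 + 9·0 + 21·2 + 30·2 + 12·4 = 150
A has the highest Borda score (257).

A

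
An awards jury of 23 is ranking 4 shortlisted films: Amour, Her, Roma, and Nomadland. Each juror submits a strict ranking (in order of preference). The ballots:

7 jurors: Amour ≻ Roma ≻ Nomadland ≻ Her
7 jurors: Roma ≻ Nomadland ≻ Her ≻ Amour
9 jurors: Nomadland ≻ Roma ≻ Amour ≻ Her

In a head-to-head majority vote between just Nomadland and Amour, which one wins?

Nomadland

Voters preferring Nomadland to Amour: 16; preferring Amour to Nomadland: 7.
Nomadland wins the head-to-head.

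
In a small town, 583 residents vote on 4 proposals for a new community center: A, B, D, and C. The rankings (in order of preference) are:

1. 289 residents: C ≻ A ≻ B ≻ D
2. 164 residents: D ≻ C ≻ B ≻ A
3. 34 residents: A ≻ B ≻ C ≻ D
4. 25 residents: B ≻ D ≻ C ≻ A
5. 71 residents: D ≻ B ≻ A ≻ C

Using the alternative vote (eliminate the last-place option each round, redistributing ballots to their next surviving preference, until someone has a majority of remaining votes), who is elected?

C

Round 1: A 34, B 25, D 235, C 289. Eliminate B.
Round 2: A 34, D 260, C 289. Eliminate A.
Round 3: D 260, C 323. C has a majority.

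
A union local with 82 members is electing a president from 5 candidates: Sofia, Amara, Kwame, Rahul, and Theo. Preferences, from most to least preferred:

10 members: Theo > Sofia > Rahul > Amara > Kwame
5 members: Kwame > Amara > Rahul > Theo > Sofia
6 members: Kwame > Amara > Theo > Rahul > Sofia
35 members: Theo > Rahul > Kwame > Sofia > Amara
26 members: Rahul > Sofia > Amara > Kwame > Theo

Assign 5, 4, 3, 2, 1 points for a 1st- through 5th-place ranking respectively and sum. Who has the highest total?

Sofia: 10·4 + 5·1 + 6·1 + 35·2 + 26·4 = 225
Amara: 10·2 + 5·4 + 6·4 + 35·1 + 26·3 = 177
Kwame: 10·1 + 5·5 + 6·5 + 35·3 + 26·2 = 222
Rahul: 10·3 + 5·3 + 6·2 + 35·4 + 26·5 = 327
Theo: 10·5 + 5·2 + 6·3 + 35·5 + 26·1 = 279
Rahul has the highest Borda score (327).

Rahul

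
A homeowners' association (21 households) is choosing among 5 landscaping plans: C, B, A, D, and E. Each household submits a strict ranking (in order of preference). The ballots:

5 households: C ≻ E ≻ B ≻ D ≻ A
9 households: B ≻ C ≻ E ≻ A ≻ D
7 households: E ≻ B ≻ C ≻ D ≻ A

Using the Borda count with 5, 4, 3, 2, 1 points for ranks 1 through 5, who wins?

B

C: 5·5 + 9·4 + 7·3 = 82
B: 5·3 + 9·5 + 7·4 = 88
A: 5·1 + 9·2 + 7·1 = 30
D: 5·2 + 9·1 + 7·2 = 33
E: 5·4 + 9·3 + 7·5 = 82
B has the highest Borda score (88).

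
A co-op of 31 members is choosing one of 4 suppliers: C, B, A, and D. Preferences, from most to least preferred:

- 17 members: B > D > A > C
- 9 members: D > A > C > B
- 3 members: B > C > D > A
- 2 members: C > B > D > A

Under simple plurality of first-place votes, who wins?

B

First-place votes: C 2, B 20, A 0, D 9.
B has the most first-place votes.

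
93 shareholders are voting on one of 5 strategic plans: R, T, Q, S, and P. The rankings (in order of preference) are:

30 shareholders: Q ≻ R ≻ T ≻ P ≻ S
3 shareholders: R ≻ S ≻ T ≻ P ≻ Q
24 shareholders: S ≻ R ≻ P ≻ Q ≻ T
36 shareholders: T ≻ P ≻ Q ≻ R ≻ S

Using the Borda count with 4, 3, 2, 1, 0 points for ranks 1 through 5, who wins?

R: 30·3 + 3·4 + 24·3 + 36·1 = 210
T: 30·2 + 3·2 + 24·0 + 36·4 = 210
Q: 30·4 + 3·0 + 24·1 + 36·2 = 216
S: 30·0 + 3·3 + 24·4 + 36·0 = 105
P: 30·1 + 3·1 + 24·2 + 36·3 = 189
Q has the highest Borda score (216).

Q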